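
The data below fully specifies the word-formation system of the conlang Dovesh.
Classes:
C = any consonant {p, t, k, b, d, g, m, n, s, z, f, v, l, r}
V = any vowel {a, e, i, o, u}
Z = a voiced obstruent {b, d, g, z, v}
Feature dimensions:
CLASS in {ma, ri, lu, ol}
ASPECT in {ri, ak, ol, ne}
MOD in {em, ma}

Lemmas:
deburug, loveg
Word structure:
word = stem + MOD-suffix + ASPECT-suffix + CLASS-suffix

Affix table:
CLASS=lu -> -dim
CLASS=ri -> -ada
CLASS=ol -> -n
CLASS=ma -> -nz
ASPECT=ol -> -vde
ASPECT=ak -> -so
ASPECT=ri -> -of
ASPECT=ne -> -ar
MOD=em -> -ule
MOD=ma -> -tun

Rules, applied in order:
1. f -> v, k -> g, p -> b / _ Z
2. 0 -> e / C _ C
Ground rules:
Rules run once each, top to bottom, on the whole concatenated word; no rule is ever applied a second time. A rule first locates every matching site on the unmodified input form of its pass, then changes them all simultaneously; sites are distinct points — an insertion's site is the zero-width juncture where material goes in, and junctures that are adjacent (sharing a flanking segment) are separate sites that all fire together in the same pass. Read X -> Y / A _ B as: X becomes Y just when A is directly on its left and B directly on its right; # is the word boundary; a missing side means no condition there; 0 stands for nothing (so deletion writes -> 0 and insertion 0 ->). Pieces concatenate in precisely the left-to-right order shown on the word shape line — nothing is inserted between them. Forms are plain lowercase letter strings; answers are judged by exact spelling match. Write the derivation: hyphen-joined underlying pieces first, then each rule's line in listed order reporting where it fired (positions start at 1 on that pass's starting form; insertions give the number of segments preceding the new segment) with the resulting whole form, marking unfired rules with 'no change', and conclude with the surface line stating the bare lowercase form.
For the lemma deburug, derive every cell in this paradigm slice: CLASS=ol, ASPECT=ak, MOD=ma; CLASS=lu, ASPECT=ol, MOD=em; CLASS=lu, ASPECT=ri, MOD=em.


cell CLASS=ol, ASPECT=ak, MOD=ma:
underlying: deburug-tun-so-n
1. f -> v, k -> g, p -> b / _ Z: no change
2. 0 -> e / C _ C: inserts after position(s) 7, 10: deburugetuneson
surface: deburugetuneson

cell CLASS=lu, ASPECT=ol, MOD=em:
underlying: deburug-ule-vde-dim
1. f -> v, k -> g, p -> b / _ Z: no change
2. 0 -> e / C _ C: inserts after position(s) 11: deburugulevededim
surface: deburugulevededim

cell CLASS=lu, ASPECT=ri, MOD=em:
underlying: deburug-ule-of-dim
1. f -> v, k -> g, p -> b / _ Z: fires at position(s) 12: deburuguleovdim
2. 0 -> e / C _ C: inserts after position(s) 12: deburuguleovedim
surface: deburuguleovedim


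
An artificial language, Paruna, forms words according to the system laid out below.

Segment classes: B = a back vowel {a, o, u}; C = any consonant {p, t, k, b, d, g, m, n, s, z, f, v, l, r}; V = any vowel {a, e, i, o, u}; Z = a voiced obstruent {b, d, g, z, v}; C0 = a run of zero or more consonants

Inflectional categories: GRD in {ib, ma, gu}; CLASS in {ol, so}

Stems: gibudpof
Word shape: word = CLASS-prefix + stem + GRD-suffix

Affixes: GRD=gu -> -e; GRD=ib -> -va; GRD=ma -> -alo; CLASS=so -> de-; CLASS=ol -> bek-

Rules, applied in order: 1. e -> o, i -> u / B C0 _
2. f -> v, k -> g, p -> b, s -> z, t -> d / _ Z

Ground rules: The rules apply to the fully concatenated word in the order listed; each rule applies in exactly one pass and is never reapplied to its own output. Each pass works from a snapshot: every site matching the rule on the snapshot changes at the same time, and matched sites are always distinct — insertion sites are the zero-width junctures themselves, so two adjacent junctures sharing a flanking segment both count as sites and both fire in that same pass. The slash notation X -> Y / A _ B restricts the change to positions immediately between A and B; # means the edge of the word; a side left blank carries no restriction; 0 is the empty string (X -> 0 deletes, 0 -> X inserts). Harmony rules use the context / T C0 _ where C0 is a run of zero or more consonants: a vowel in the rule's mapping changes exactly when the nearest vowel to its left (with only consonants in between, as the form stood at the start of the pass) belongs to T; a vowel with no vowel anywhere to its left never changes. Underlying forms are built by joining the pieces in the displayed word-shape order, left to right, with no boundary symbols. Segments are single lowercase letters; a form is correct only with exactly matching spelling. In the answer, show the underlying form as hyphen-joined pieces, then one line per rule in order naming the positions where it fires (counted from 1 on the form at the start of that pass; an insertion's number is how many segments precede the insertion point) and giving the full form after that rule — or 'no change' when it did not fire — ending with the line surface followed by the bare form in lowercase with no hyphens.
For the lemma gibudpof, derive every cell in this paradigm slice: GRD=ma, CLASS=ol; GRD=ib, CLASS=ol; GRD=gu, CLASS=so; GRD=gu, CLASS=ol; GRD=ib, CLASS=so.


cell GRD=ma, CLASS=ol:
underlying: bek-gibudpof-alo
1. e -> o, i -> u / B C0 _: no change
2. f -> v, k -> g, p -> b, s -> z, t -> d / _ Z: fires at position(s) 3: beggibudpofalo
surface: beggibudpofalo

cell GRD=ib, CLASS=ol:
underlying: bek-gibudpof-va
1. e -> o, i -> u / B C0 _: no change
2. f -> v, k -> g, p -> b, s -> z, t -> d / _ Z: fires at position(s) 3, 11: beggibudpovva
surface: beggibudpovva

cell GRD=gu, CLASS=so:
underlying: de-gibudpof-e
1. e -> o, i -> u / B C0 _: fires at position(s) 11: degibudpofo
2. f -> v, k -> g, p -> b, s -> z, t -> d / _ Z: no change
surface: degibudpofo

cell GRD=gu, CLASS=ol:
underlying: bek-gibudpof-e
1. e -> o, i -> u / B C0 _: fires at position(s) 12: bekgibudpofo
2. f -> v, k -> g, p -> b, s -> z, t -> d / _ Z: fires at position(s) 3: beggibudpofo
surface: beggibudpofo

cell GRD=ib, CLASS=so:
underlying: de-gibudpof-va
1. e -> o, i -> u / B C0 _: no change
2. f -> v, k -> g, p -> b, s -> z, t -> d / _ Z: fires at position(s) 10: degibudpovva
surface: degibudpovva


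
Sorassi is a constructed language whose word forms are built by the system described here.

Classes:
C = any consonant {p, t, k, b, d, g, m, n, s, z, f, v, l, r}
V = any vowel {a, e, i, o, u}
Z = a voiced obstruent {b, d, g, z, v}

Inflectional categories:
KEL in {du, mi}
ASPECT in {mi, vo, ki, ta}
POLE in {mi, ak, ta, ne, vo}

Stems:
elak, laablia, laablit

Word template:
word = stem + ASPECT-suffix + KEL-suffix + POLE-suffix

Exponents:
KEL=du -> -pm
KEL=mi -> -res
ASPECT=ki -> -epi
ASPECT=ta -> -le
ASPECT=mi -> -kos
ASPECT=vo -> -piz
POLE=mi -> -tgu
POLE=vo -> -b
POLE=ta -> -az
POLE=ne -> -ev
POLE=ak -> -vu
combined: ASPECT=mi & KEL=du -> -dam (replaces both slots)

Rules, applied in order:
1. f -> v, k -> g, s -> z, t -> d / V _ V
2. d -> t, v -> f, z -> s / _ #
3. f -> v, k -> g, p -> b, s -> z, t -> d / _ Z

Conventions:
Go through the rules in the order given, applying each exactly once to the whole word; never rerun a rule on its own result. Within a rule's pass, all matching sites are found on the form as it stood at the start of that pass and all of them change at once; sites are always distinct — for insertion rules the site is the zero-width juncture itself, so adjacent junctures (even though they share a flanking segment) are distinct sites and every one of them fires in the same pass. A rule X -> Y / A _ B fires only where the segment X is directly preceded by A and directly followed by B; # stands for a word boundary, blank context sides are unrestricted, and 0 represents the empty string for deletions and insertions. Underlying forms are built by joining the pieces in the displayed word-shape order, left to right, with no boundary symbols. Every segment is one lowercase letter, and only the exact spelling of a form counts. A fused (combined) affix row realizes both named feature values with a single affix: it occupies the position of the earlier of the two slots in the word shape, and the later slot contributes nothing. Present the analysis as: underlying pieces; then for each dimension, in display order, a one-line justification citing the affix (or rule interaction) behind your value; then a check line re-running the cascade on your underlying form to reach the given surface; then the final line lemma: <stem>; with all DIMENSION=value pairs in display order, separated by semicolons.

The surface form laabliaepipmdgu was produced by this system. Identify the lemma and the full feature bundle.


underlying: laablia-epi-pm-tgu
KEL=du - signalled by the affix -pm
ASPECT=ki - signalled by the affix -epi
POLE=mi - signalled by the affix -tgu
check: laabliaepipmtgu -> laabliaepipmtgu -> laabliaepipmtgu -> laabliaepipmdgu
lemma: laablia; KEL=du; ASPECT=ki; POLE=mi


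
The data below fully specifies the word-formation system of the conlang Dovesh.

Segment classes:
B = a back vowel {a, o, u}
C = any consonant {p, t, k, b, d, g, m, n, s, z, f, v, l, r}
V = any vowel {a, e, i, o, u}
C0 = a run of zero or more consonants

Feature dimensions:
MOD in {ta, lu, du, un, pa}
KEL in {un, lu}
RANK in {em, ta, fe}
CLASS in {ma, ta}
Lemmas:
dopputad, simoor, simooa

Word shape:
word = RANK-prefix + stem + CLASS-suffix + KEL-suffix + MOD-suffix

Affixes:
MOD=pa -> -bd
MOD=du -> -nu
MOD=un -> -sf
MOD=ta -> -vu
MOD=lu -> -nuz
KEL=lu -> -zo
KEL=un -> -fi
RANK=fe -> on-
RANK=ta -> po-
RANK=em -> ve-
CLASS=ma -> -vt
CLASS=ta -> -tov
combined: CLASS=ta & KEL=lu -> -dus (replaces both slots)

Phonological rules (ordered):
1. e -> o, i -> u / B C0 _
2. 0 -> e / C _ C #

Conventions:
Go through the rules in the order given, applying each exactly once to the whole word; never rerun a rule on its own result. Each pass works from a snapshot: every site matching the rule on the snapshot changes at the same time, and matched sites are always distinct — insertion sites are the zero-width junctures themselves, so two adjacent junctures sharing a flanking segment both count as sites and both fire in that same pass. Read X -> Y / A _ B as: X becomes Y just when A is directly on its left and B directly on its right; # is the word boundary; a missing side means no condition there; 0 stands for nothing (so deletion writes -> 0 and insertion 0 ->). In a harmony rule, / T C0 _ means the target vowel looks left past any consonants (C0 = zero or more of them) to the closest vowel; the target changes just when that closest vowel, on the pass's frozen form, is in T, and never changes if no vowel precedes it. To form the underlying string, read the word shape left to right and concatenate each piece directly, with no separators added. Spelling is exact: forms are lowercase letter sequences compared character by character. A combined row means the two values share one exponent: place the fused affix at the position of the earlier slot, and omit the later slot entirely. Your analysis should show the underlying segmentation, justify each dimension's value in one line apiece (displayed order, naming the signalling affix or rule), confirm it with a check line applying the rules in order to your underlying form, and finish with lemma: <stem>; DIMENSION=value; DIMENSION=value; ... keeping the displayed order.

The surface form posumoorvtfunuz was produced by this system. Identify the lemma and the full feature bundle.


underlying: po-simoor-vt-fi-nuz
MOD=lu - signalled by the affix -nuz
KEL=un - signalled by the affix -fi
RANK=ta - signalled by the affix po-
CLASS=ma - signalled by the affix -vt
check: posimoorvtfinuz -> posumoorvtfunuz -> posumoorvtfunuz
lemma: simoor; MOD=lu; KEL=un; RANK=ta; CLASS=ma


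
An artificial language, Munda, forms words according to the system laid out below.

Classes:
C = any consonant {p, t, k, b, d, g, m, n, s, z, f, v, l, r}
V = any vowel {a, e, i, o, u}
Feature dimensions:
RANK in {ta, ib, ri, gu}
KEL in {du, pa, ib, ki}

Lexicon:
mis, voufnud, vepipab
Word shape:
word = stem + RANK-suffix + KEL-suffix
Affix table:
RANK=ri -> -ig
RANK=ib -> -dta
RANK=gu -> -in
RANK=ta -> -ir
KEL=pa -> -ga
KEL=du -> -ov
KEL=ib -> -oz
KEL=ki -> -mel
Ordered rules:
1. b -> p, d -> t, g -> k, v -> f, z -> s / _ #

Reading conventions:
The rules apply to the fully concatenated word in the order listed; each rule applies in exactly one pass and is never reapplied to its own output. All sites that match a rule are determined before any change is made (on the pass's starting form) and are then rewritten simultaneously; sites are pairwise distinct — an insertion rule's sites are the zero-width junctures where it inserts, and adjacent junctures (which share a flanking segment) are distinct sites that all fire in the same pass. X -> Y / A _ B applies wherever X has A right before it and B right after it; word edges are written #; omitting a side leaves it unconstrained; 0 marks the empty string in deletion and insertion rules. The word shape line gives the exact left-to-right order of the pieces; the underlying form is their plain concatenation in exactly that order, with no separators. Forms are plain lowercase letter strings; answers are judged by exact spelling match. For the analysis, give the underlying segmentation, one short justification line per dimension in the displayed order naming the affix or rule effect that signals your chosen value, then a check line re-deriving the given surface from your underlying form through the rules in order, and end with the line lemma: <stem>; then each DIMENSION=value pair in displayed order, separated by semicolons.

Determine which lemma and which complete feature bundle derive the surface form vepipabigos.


underlying: vepipab-ig-oz
RANK=ri - signalled by the affix -ig
KEL=ib - signalled by the affix -oz
check: vepipabigoz -> vepipabigos
lemma: vepipab; RANK=ri; KEL=ib


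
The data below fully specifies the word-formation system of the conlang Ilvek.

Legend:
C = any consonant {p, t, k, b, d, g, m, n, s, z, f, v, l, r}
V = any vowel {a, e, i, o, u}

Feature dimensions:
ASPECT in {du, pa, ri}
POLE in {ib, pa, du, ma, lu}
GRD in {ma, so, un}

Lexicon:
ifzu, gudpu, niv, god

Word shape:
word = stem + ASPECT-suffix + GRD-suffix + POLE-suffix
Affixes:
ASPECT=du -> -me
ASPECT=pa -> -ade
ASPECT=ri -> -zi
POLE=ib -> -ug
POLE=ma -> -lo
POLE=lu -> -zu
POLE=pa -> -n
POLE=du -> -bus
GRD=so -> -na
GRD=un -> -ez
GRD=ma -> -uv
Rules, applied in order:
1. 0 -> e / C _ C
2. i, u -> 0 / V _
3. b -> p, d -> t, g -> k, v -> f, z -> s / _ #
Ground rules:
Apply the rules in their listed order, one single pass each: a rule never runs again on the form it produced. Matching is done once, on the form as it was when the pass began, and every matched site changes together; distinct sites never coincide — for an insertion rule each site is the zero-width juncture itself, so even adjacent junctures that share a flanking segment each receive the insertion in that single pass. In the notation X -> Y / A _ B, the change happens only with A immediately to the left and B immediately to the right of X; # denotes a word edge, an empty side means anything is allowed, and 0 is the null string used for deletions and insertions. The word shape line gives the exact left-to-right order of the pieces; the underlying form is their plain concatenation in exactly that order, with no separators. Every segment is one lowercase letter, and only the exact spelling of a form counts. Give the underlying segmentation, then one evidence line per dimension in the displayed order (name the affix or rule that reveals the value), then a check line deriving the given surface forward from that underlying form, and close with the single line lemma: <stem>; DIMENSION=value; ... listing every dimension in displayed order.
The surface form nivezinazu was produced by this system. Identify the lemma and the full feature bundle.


underlying: niv-zi-na-zu
ASPECT=ri - signalled by the affix -zi
POLE=lu - signalled by the affix -zu
GRD=so - signalled by the affix -na
check: nivzinazu -> nivezinazu -> nivezinazu -> nivezinazu
lemma: niv; ASPECT=ri; POLE=lu; GRD=so


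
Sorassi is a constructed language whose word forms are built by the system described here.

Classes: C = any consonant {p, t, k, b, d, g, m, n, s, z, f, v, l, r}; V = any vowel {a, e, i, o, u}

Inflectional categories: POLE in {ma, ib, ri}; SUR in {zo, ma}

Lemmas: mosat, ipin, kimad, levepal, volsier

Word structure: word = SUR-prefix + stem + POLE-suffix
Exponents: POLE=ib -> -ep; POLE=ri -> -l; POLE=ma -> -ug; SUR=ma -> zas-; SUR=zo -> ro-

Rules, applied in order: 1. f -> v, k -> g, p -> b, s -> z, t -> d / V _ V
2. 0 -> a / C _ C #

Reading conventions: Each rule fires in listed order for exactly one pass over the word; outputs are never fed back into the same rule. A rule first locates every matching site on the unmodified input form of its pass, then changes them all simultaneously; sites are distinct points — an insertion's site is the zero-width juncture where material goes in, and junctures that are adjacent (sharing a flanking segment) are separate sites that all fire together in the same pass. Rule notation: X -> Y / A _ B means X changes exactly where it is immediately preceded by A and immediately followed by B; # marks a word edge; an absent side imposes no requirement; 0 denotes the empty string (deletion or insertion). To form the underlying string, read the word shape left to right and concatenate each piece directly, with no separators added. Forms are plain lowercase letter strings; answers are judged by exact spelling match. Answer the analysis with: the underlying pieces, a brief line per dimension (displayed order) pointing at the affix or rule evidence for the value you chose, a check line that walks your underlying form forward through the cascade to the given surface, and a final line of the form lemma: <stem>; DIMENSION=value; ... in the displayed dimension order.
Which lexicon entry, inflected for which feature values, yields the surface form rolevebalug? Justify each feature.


underlying: ro-levepal-ug
POLE=ma - signalled by the affix -ug
SUR=zo - signalled by the affix ro-
check: rolevepalug -> rolevebalug -> rolevebalug
lemma: levepal; POLE=ma; SUR=zo


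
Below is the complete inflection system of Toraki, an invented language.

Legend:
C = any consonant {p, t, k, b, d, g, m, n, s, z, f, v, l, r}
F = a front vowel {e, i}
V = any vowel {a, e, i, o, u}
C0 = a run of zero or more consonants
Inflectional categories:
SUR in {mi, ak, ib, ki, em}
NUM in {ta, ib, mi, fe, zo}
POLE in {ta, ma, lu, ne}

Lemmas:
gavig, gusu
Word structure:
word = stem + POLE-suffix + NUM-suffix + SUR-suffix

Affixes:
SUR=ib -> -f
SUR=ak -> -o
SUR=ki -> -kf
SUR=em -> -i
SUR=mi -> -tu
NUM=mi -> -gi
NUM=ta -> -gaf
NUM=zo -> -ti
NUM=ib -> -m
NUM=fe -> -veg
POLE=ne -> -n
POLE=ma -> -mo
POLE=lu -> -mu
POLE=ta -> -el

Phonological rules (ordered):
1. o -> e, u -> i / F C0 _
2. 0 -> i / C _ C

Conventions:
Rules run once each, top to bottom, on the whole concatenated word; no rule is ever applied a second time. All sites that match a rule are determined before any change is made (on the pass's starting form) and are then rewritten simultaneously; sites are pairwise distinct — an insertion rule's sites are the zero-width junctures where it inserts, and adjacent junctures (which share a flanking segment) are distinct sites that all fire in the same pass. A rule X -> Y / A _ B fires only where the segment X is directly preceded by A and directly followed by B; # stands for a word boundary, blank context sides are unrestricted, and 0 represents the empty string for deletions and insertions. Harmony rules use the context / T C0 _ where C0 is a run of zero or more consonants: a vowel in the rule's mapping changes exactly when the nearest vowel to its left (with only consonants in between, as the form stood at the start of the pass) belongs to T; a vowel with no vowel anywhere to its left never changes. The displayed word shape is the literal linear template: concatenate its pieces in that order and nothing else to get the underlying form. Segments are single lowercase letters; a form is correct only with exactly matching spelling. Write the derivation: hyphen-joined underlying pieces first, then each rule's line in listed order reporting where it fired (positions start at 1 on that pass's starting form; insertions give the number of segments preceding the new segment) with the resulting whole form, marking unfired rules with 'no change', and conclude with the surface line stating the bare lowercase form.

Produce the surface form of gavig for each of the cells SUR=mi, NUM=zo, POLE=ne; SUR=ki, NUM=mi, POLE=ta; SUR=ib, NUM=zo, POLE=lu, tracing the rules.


cell SUR=mi, NUM=zo, POLE=ne:
underlying: gavig-n-ti-tu
1. o -> e, u -> i / F C0 _: fires at position(s) 10: gavigntiti
2. 0 -> i / C _ C: inserts after position(s) 5, 6: gaviginititi
surface: gaviginititi

cell SUR=ki, NUM=mi, POLE=ta:
underlying: gavig-el-gi-kf
1. o -> e, u -> i / F C0 _: no change
2. 0 -> i / C _ C: inserts after position(s) 7, 10: gavigeligikif
surface: gavigeligikif

cell SUR=ib, NUM=zo, POLE=lu:
underlying: gavig-mu-ti-f
1. o -> e, u -> i / F C0 _: fires at position(s) 7: gavigmitif
2. 0 -> i / C _ C: inserts after position(s) 5: gavigimitif
surface: gavigimitif


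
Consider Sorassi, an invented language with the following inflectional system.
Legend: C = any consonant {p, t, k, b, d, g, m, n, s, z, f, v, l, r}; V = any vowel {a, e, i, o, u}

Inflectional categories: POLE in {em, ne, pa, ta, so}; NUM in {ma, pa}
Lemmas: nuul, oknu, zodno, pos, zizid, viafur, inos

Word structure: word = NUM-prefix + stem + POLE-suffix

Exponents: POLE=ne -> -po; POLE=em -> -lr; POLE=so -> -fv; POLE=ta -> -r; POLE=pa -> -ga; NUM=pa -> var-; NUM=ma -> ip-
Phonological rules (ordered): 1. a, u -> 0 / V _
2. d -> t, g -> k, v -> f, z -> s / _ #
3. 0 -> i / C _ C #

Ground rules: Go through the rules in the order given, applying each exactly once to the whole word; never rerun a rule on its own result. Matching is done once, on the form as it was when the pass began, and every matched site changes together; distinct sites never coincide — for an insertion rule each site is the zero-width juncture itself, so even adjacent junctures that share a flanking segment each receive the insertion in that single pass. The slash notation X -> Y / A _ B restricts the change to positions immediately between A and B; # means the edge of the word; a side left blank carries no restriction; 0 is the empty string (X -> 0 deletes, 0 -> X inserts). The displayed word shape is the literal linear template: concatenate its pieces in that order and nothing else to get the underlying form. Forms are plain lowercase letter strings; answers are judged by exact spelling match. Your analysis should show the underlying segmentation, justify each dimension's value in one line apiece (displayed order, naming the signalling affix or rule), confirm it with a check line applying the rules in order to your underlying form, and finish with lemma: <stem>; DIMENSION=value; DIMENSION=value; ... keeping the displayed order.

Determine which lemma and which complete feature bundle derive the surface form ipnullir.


underlying: ip-nuul-lr
POLE=em - signalled by the affix -lr
NUM=ma - signalled by the affix ip-
check: ipnuullr -> ipnullr -> ipnullr -> ipnullir
lemma: nuul; POLE=em; NUM=ma


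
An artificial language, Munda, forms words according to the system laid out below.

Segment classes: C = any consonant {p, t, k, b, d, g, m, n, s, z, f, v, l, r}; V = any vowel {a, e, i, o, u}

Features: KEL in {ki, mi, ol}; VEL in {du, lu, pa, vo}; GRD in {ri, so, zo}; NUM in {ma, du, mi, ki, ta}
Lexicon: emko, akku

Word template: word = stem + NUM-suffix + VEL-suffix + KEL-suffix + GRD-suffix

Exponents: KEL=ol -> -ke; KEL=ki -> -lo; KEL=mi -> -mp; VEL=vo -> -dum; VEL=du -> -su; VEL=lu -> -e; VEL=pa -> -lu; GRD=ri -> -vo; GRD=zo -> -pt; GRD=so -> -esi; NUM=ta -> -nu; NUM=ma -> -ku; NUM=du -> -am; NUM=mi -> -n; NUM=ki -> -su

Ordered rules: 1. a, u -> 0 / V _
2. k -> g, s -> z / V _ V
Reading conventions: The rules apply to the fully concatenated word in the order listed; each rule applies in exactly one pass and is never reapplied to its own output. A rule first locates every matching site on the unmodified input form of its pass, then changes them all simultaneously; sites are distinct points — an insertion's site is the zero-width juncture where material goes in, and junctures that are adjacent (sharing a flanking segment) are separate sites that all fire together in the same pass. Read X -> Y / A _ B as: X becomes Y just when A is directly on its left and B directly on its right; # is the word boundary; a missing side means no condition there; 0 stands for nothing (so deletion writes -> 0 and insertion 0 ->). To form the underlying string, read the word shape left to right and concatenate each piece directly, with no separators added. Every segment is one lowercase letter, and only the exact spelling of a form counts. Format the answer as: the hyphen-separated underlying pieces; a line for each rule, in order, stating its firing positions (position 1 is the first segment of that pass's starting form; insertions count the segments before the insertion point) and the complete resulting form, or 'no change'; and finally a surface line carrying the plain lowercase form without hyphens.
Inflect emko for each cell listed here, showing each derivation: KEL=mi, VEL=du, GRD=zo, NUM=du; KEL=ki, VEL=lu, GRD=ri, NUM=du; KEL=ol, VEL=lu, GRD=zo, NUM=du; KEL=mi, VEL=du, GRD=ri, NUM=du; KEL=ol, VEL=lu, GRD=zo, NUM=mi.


cell KEL=mi, VEL=du, GRD=zo, NUM=du:
underlying: emko-am-su-mp-pt
1. a, u -> 0 / V _: fires at position(s) 5: emkomsumppt
2. k -> g, s -> z / V _ V: no change
surface: emkomsumppt

cell KEL=ki, VEL=lu, GRD=ri, NUM=du:
underlying: emko-am-e-lo-vo
1. a, u -> 0 / V _: fires at position(s) 5: emkomelovo
2. k -> g, s -> z / V _ V: no change
surface: emkomelovo

cell KEL=ol, VEL=lu, GRD=zo, NUM=du:
underlying: emko-am-e-ke-pt
1. a, u -> 0 / V _: fires at position(s) 5: emkomekept
2. k -> g, s -> z / V _ V: fires at position(s) 7: emkomegept
surface: emkomegept

cell KEL=mi, VEL=du, GRD=ri, NUM=du:
underlying: emko-am-su-mp-vo
1. a, u -> 0 / V _: fires at position(s) 5: emkomsumpvo
2. k -> g, s -> z / V _ V: no change
surface: emkomsumpvo

cell KEL=ol, VEL=lu, GRD=zo, NUM=mi:
underlying: emko-n-e-ke-pt
1. a, u -> 0 / V _: no change
2. k -> g, s -> z / V _ V: fires at position(s) 7: emkonegept
surface: emkonegept


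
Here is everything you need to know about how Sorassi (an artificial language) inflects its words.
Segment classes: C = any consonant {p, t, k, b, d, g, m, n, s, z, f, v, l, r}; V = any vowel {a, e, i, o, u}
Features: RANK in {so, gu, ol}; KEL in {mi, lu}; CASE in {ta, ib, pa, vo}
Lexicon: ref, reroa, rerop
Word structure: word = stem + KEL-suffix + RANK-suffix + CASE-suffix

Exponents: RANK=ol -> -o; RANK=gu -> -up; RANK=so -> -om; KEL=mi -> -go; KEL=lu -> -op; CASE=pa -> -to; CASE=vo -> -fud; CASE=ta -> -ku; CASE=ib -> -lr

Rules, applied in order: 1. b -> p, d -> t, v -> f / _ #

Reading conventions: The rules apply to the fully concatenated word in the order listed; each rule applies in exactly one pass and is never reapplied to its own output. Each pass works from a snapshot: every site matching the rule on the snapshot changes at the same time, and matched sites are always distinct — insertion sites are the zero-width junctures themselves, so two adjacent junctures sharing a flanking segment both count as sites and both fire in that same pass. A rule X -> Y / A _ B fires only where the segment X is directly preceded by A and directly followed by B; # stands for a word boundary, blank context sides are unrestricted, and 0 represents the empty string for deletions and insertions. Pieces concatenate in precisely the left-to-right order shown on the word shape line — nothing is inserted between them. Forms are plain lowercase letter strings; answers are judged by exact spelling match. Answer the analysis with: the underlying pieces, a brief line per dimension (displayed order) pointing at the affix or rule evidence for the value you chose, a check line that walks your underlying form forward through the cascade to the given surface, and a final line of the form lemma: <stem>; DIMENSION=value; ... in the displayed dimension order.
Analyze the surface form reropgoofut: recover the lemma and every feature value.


underlying: rerop-go-o-fud
RANK=ol - signalled by the affix -o
KEL=mi - signalled by the affix -go
CASE=vo - signalled by the affix -fud
check: reropgoofud -> reropgoofut
lemma: rerop; RANK=ol; KEL=mi; CASE=vo


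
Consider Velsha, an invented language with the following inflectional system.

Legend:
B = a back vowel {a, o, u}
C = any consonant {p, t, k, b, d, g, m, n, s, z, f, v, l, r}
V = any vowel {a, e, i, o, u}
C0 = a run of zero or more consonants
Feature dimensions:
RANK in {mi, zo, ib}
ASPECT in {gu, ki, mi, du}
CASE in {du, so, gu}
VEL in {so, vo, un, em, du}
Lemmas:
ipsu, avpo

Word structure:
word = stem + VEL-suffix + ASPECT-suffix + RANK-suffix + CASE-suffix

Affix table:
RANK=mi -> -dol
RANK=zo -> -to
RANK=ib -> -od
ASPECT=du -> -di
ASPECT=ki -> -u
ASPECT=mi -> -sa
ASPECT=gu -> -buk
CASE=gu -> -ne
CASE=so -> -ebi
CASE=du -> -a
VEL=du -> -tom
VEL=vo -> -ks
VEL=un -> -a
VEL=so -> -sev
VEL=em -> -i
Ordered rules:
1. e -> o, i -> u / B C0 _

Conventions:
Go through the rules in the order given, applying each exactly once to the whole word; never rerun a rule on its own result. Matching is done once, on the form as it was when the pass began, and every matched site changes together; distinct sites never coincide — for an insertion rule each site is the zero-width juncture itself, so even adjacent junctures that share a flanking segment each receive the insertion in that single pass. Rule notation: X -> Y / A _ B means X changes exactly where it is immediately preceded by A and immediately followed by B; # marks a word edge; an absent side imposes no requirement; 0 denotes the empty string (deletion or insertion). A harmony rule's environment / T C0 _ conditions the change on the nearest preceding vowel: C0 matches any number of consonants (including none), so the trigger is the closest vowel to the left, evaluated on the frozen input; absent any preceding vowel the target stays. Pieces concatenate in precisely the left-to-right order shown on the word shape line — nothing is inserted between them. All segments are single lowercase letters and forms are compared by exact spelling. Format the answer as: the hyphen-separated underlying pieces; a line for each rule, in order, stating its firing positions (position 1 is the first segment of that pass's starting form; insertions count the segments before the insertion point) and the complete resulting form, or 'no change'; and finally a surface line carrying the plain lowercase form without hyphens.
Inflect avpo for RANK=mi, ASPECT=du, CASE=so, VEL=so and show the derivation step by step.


underlying: avpo-sev-di-dol-ebi
1. e -> o, i -> u / B C0 _: fires at position(s) 6, 13: avposovdidolobi
surface: avposovdidolobi


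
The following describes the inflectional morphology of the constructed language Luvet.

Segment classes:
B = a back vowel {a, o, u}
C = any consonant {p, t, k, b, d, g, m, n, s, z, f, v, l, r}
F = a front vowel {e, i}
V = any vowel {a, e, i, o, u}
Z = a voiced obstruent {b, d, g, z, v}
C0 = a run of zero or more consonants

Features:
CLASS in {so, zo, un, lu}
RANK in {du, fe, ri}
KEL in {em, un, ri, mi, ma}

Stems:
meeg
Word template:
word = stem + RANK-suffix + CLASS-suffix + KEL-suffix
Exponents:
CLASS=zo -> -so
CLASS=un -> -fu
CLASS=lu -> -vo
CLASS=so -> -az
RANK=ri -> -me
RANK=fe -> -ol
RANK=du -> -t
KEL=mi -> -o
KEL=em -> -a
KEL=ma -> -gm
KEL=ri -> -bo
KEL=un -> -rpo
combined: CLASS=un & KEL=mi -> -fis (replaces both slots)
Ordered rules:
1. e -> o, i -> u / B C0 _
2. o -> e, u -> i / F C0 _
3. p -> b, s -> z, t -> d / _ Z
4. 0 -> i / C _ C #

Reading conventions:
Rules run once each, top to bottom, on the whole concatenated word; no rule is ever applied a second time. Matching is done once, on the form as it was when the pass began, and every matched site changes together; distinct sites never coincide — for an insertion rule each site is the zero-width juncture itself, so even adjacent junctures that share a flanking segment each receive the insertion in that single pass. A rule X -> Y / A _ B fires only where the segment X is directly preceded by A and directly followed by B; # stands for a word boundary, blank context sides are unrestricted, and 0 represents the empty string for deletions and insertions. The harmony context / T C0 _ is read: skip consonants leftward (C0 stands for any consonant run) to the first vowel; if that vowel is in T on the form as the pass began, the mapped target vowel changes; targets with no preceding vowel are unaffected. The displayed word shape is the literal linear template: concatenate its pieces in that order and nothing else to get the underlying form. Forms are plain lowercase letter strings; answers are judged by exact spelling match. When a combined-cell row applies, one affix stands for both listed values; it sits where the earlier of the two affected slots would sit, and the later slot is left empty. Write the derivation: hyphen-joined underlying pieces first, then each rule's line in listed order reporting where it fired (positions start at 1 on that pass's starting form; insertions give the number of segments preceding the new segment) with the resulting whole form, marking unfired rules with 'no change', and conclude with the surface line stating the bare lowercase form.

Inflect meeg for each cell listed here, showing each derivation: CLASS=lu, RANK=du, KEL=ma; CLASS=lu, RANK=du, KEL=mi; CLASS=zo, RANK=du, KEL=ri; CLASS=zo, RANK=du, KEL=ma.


cell CLASS=lu, RANK=du, KEL=ma:
underlying: meeg-t-vo-gm
1. e -> o, i -> u / B C0 _: no change
2. o -> e, u -> i / F C0 _: fires at position(s) 7: meegtvegm
3. p -> b, s -> z, t -> d / _ Z: fires at position(s) 5: meegdvegm
4. 0 -> i / C _ C #: inserts after position(s) 8: meegdvegim
surface: meegdvegim

cell CLASS=lu, RANK=du, KEL=mi:
underlying: meeg-t-vo-o
1. e -> o, i -> u / B C0 _: no change
2. o -> e, u -> i / F C0 _: fires at position(s) 7: meegtveo
3. p -> b, s -> z, t -> d / _ Z: fires at position(s) 5: meegdveo
4. 0 -> i / C _ C #: no change
surface: meegdveo

cell CLASS=zo, RANK=du, KEL=ri:
underlying: meeg-t-so-bo
1. e -> o, i -> u / B C0 _: no change
2. o -> e, u -> i / F C0 _: fires at position(s) 7: meegtsebo
3. p -> b, s -> z, t -> d / _ Z: no change
4. 0 -> i / C _ C #: no change
surface: meegtsebo

cell CLASS=zo, RANK=du, KEL=ma:
underlying: meeg-t-so-gm
1. e -> o, i -> u / B C0 _: no change
2. o -> e, u -> i / F C0 _: fires at position(s) 7: meegtsegm
3. p -> b, s -> z, t -> d / _ Z: no change
4. 0 -> i / C _ C #: inserts after position(s) 8: meegtsegim
surface: meegtsegim


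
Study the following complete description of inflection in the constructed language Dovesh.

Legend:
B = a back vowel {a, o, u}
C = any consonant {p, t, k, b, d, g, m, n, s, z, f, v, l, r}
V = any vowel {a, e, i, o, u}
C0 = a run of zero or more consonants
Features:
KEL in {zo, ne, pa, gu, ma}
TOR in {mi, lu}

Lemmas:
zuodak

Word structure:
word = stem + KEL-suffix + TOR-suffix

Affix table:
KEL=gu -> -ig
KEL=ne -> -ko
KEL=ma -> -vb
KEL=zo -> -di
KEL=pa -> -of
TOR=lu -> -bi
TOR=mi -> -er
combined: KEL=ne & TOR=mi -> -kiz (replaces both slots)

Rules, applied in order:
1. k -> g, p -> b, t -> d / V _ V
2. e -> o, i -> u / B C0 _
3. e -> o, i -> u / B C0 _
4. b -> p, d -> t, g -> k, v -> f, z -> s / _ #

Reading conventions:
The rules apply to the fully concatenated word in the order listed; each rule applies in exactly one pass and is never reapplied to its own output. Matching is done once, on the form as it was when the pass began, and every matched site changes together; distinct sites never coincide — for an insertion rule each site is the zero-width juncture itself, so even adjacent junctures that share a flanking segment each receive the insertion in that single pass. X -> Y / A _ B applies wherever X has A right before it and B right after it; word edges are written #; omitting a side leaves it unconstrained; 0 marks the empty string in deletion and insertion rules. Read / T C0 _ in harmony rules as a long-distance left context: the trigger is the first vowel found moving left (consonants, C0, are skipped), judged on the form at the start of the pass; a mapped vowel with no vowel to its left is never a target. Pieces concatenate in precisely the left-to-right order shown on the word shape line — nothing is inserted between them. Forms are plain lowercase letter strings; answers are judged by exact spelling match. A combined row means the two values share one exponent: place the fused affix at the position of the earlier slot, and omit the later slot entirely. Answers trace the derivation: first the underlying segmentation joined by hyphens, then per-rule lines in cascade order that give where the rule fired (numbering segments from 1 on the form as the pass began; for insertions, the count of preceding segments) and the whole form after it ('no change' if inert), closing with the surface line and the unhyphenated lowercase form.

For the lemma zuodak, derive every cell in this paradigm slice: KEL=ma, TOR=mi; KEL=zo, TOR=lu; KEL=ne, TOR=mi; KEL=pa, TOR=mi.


cell KEL=ma, TOR=mi:
underlying: zuodak-vb-er
1. k -> g, p -> b, t -> d / V _ V: no change
2. e -> o, i -> u / B C0 _: fires at position(s) 9: zuodakvbor
3. e -> o, i -> u / B C0 _: no change
4. b -> p, d -> t, g -> k, v -> f, z -> s / _ #: no change
surface: zuodakvbor

cell KEL=zo, TOR=lu:
underlying: zuodak-di-bi
1. k -> g, p -> b, t -> d / V _ V: no change
2. e -> o, i -> u / B C0 _: fires at position(s) 8: zuodakdubi
3. e -> o, i -> u / B C0 _: fires at position(s) 10: zuodakdubu
4. b -> p, d -> t, g -> k, v -> f, z -> s / _ #: no change
surface: zuodakdubu

cell KEL=ne, TOR=mi:
underlying: zuodak-kiz
1. k -> g, p -> b, t -> d / V _ V: no change
2. e -> o, i -> u / B C0 _: fires at position(s) 8: zuodakkuz
3. e -> o, i -> u / B C0 _: no change
4. b -> p, d -> t, g -> k, v -> f, z -> s / _ #: fires at position(s) 9: zuodakkus
surface: zuodakkus

cell KEL=pa, TOR=mi:
underlying: zuodak-of-er
1. k -> g, p -> b, t -> d / V _ V: fires at position(s) 6: zuodagofer
2. e -> o, i -> u / B C0 _: fires at position(s) 9: zuodagofor
3. e -> o, i -> u / B C0 _: no change
4. b -> p, d -> t, g -> k, v -> f, z -> s / _ #: no change
surface: zuodagofor


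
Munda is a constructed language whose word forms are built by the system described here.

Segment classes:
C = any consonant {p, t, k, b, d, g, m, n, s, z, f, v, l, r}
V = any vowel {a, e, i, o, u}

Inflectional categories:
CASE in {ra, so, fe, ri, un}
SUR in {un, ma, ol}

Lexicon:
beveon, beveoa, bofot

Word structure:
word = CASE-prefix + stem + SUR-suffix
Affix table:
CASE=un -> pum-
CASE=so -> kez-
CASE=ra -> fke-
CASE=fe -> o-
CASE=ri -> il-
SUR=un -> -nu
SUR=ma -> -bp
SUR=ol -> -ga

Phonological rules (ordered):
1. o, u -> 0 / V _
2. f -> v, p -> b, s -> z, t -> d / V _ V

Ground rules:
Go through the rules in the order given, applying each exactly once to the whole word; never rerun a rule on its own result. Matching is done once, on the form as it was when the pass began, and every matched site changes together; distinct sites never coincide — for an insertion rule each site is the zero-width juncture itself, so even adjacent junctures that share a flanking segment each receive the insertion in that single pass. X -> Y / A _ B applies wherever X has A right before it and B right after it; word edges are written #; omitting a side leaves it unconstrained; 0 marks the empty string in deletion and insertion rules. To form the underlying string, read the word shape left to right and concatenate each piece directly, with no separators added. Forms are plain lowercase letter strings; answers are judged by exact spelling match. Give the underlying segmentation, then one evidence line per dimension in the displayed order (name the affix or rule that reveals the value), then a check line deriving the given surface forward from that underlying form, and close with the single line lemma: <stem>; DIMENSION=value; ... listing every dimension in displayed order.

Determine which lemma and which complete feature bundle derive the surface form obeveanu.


underlying: o-beveoa-nu
CASE=fe - signalled by the affix o-
SUR=un - signalled by the affix -nu
check: obeveoanu -> obeveanu -> obeveanu
lemma: beveoa; CASE=fe; SUR=un
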